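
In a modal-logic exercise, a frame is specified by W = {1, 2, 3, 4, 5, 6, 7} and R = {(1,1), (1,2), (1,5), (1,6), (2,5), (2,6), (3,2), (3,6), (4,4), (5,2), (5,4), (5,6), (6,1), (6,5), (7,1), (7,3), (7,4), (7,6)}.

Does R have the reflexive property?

No

Reflexive: no — 2 is not related to itself.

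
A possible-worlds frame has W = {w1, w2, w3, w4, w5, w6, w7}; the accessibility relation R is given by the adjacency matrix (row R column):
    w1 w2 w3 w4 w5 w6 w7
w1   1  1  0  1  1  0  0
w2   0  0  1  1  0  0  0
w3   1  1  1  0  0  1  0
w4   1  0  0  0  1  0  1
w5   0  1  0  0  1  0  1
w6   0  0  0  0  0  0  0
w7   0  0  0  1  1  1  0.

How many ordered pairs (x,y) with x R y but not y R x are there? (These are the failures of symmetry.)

8

Enumerating: (w1,w2), (w1,w5), (w2,w4), (w3,w1), (w3,w6), (w4,w5), (w5,w2), (w7,w6).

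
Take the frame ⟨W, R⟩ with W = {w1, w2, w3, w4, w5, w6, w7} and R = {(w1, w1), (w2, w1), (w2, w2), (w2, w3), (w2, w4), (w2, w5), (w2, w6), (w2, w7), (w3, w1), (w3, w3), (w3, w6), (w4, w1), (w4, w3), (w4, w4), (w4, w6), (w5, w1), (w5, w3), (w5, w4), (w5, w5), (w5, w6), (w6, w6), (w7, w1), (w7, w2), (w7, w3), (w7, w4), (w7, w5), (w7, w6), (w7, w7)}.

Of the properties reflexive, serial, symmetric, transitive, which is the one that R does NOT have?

symmetric

Reflexive: yes — every world is R-related to itself.
Serial: yes — every world has a successor (e.g. w1 R w1).
Symmetric: no — w2 R w1 but not w1 R w2.
Transitive: yes — every two-step R-path is closed by a direct edge.
Only symmetric fails.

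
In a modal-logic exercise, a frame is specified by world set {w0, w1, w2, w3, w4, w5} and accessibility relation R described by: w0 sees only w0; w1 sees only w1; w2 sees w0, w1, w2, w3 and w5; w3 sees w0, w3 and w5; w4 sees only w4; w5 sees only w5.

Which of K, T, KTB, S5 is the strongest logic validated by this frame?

T

Reflexive (axiom T): yes — every world is R-related to itself.
Symmetric (axiom B): no — w2 R w0 but not w0 R w2.
Euclidean (axiom 5): no — w2 R w0 and w2 R w1, but not w0 R w1.
So F validates K, T; KTB would additionally require R to be symmetric. The strongest is T.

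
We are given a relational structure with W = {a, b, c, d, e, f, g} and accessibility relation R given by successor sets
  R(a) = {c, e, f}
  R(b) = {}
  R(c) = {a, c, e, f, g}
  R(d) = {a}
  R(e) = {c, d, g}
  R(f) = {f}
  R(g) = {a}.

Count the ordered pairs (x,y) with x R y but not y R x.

8

Enumerating: (a,e), (a,f), (c,f), (c,g), (d,a), (e,d), (e,g), (g,a).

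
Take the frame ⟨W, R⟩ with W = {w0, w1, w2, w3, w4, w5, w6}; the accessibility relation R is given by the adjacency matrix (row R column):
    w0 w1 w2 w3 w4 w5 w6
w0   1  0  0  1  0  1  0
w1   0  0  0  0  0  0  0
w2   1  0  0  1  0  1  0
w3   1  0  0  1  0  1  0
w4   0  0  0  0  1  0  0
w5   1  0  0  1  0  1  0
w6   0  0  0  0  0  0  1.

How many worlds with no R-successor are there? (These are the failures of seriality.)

Enumerating: w1.

1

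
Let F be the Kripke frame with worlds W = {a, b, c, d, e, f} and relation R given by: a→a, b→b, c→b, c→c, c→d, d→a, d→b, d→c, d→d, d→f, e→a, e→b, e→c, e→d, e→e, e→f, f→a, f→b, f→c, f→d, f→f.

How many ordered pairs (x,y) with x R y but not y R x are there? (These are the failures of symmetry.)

11

Enumerating: (c,b), (d,a), (d,b), (e,a), (e,b), (e,c), (e,d), (e,f), (f,a), (f,b), (f,c).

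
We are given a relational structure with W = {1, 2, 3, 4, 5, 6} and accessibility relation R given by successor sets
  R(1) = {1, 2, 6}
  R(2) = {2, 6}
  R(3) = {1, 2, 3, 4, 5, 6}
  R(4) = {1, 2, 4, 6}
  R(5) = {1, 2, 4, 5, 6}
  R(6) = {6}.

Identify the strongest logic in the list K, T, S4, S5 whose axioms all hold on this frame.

S4

Reflexive (axiom T): yes — every world is R-related to itself.
Transitive (axiom 4): yes — every two-step R-path is closed by a direct edge.
Euclidean (axiom 5): no — 1 R 6 and 1 R 2, but not 6 R 2.
So F validates K, T, S4; S5 would additionally require R to be Euclidean. The strongest is S4.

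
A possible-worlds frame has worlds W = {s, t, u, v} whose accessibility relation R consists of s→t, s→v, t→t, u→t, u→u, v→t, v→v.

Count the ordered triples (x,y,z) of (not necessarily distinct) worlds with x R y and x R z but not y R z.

3

Enumerating: (s,t,v), (u,t,u), (v,t,v).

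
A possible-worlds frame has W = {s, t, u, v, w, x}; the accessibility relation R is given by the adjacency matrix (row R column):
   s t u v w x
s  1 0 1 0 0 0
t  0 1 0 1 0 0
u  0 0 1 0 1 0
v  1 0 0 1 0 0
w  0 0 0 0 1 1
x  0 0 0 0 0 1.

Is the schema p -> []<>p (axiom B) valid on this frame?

The schema B characterises exactly the symmetric frames.
Symmetric: no — s R u but not u R s.

No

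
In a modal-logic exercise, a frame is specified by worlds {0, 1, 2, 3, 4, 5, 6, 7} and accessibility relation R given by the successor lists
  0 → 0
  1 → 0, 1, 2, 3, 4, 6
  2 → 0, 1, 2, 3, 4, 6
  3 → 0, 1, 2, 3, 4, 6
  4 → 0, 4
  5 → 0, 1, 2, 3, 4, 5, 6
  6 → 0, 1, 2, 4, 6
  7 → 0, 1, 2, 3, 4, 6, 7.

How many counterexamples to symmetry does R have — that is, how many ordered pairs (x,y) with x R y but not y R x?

Enumerating: (1,0), (1,4), (2,0), (2,4), (3,0), (3,4), (3,6), (4,0), (5,0), (5,1), (5,2), (5,3), … and 10 more.
Total: 22.

22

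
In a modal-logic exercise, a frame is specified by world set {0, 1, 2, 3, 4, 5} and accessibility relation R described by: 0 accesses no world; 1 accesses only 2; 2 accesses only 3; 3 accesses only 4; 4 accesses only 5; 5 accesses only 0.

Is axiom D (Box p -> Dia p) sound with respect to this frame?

No

By correspondence theory, D is valid on a frame iff R is serial.
Serial: no — 0 has no R-successor.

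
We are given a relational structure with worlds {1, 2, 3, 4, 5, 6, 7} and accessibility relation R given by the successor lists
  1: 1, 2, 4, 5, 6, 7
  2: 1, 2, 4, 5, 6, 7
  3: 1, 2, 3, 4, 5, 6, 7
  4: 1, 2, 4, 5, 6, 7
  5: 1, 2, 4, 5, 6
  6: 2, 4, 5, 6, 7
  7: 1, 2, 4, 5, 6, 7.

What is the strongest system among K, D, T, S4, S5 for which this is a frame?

Serial (axiom D): yes — every world has a successor (e.g. 1 R 1).
Reflexive (axiom T): yes — every world is R-related to itself.
Transitive (axiom 4): no — 5 R 1 and 1 R 7, but not 5 R 7.
Euclidean (axiom 5): no — 1 R 5 and 1 R 7, but not 5 R 7.
So F validates K, D, T; S4 would additionally require R to be transitive. The strongest is T.

T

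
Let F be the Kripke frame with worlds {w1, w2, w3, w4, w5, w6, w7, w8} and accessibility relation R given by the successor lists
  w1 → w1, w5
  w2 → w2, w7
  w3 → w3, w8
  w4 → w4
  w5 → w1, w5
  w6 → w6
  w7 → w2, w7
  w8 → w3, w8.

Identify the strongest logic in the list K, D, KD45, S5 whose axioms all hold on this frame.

S5

Serial (axiom D): yes — every world has a successor (e.g. w1 R w1).
Euclidean (axiom 5): yes — any two successors of a common world are R-related.
Transitive (axiom 4): yes — every two-step R-path is closed by a direct edge.
Reflexive (axiom T): yes — every world is R-related to itself.
So F validates K, D, KD45, S5. The strongest is S5.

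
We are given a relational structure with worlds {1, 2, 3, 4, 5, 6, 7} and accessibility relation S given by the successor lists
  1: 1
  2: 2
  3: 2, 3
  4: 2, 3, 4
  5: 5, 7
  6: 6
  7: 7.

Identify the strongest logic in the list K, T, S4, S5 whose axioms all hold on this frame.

Reflexive (axiom T): yes — every world is S-related to itself.
Transitive (axiom 4): yes — every two-step S-path is closed by a direct edge.
Euclidean (axiom 5): no — 4 S 2 and 4 S 3, but not 2 S 3.
So F validates K, T, S4; S5 would additionally require S to be Euclidean. The strongest is S4.

S4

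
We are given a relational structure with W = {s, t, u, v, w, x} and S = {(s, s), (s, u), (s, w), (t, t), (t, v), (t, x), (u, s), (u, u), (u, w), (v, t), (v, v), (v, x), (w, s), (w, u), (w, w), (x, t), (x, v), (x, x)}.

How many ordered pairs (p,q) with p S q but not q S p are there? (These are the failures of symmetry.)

0

S is symmetric; there are no such tuples.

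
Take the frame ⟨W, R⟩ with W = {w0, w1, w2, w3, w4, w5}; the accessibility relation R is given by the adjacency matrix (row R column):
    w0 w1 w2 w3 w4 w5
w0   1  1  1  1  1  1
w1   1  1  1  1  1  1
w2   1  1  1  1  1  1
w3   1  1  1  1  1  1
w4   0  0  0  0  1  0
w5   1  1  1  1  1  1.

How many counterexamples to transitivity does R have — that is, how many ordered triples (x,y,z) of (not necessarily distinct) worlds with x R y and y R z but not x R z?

R is transitive; there are no such tuples.

0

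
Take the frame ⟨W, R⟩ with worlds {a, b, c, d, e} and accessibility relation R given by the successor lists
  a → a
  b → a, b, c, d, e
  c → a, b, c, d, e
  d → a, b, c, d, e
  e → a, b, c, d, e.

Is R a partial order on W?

No

Reflexive: yes — every world is R-related to itself.
Transitive: yes — every two-step R-path is closed by a direct edge.
Antisymmetric: no — b R c and c R b with b ≠ c.
So R is not a partial order.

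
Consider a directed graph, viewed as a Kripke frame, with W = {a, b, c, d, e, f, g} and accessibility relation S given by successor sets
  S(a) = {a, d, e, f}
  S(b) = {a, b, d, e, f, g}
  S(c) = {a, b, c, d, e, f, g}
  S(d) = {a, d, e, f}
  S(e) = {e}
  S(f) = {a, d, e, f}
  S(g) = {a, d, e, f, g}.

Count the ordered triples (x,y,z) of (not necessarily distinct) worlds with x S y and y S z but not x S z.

0

S is transitive; there are no such tuples.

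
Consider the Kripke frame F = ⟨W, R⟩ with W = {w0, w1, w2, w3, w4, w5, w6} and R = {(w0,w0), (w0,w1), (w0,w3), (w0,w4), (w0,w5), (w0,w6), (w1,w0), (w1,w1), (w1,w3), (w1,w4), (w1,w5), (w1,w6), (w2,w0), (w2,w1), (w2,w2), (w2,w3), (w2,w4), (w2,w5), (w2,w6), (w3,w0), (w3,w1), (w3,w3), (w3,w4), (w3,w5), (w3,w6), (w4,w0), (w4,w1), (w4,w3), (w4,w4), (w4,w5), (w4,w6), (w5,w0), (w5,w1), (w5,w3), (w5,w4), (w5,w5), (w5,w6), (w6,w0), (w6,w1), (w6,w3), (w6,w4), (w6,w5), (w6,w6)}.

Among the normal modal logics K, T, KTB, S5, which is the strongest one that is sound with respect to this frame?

T

Reflexive (axiom T): yes — every world is R-related to itself.
Symmetric (axiom B): no — w2 R w0 but not w0 R w2.
Euclidean (axiom 5): no — w2 R w0 and w2 R w2, but not w0 R w2.
So F validates K, T; KTB would additionally require R to be symmetric. The strongest is T.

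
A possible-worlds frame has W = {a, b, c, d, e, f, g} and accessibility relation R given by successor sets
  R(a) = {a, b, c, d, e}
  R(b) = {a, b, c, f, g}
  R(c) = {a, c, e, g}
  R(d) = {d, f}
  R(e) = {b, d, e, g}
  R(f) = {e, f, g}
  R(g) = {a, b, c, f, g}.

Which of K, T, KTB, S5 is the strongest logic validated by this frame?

T

Reflexive (axiom T): yes — every world is R-related to itself.
Symmetric (axiom B): no — a R d but not d R a.
Euclidean (axiom 5): no — a R b and a R d, but not b R d.
So F validates K, T; KTB would additionally require R to be symmetric. The strongest is T.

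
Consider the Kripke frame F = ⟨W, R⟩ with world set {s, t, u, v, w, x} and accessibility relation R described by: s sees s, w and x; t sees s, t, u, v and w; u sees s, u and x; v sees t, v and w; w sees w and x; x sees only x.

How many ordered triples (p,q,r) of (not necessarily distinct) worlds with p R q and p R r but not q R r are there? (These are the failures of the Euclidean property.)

21

Enumerating: (s,w,s), (s,x,s), (s,x,w), (t,s,t), (t,s,u), (t,s,v), (t,u,t), (t,u,v), (t,u,w), (t,v,s), (t,v,u), (t,w,s), … and 9 more.
Total: 21.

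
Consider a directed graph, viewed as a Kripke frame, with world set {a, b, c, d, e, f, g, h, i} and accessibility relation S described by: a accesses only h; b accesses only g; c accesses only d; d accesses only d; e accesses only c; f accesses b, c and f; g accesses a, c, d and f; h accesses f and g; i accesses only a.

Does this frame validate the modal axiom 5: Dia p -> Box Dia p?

No

Axiom 5 corresponds to the accessibility relation being Euclidean.
Euclidean: no — f S b and f S c, but not b S c.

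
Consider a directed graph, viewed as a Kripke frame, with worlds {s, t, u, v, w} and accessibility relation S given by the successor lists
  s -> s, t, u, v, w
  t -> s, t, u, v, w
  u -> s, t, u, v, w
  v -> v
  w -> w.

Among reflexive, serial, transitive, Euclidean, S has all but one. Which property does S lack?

Reflexive: yes — every world is S-related to itself.
Serial: yes — every world has a successor (e.g. s S s).
Transitive: yes — every two-step S-path is closed by a direct edge.
Euclidean: no — s S v and s S t, but not v S t.
Only Euclidean fails.

Euclidean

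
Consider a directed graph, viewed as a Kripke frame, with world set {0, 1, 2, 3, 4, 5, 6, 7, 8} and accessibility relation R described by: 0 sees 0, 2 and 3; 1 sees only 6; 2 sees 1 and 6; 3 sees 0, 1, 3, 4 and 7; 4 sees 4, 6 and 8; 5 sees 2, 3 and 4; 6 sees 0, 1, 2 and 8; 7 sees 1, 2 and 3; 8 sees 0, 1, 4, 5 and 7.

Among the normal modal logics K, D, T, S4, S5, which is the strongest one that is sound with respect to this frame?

D

Serial (axiom D): yes — every world has a successor (e.g. 0 R 0).
Reflexive (axiom T): no — 1 is not related to itself.
Transitive (axiom 4): no — 0 R 2 and 2 R 1, but not 0 R 1.
Euclidean (axiom 5): no — 0 R 2 and 0 R 3, but not 2 R 3.
So F validates K, D; T would additionally require R to be reflexive. The strongest is D.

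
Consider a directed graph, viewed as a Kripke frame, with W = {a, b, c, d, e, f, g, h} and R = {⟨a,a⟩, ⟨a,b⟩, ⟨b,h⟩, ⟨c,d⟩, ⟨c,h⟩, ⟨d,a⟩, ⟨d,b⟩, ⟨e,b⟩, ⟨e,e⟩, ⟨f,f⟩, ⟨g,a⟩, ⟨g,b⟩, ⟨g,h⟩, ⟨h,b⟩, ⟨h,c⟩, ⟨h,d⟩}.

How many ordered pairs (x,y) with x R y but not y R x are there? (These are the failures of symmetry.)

9

Enumerating: (a,b), (c,d), (d,a), (d,b), (e,b), (g,a), (g,b), (g,h), (h,d).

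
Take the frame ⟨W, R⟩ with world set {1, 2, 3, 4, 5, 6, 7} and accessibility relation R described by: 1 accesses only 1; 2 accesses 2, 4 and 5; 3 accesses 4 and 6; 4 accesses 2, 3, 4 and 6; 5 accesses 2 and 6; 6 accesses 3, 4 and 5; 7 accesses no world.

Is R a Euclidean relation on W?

Euclidean: no — 2 R 4 and 2 R 5, but not 4 R 5.

No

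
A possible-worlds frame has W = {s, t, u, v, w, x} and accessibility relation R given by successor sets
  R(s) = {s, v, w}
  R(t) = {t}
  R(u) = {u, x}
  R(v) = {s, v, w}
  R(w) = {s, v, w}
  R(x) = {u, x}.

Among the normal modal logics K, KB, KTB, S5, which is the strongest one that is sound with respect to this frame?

Symmetric (axiom B): yes — every pair in R has its reverse in R.
Reflexive (axiom T): yes — every world is R-related to itself.
Euclidean (axiom 5): yes — any two successors of a common world are R-related.
So F validates K, KB, KTB, S5. The strongest is S5.

S5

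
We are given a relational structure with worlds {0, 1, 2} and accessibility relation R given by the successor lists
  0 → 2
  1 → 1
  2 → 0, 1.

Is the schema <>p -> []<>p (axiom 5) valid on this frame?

Axiom 5 corresponds to the accessibility relation being Euclidean.
Euclidean: no — 2 R 0 and 2 R 1, but not 0 R 1.

No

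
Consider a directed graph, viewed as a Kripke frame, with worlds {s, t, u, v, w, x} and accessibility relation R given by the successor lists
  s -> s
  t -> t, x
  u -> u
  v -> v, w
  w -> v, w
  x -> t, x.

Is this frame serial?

Yes

Serial: yes — every world has a successor (e.g. s R s).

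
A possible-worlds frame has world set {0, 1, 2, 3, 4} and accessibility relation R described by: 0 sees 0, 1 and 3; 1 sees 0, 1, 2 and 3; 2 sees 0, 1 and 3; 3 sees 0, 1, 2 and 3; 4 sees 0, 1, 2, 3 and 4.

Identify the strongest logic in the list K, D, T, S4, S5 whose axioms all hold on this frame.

Serial (axiom D): yes — every world has a successor (e.g. 0 R 0).
Reflexive (axiom T): no — 2 is not related to itself.
Transitive (axiom 4): no — 0 R 1 and 1 R 2, but not 0 R 2.
Euclidean (axiom 5): no — 1 R 0 and 1 R 2, but not 0 R 2.
So F validates K, D; T would additionally require R to be reflexive. The strongest is D.

D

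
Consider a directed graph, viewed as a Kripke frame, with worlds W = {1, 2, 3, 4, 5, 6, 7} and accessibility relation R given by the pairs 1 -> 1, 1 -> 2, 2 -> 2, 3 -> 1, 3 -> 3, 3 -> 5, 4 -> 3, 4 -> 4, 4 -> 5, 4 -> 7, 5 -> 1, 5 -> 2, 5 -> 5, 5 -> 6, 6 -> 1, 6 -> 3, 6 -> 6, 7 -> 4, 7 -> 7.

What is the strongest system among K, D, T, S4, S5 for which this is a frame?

T

Serial (axiom D): yes — every world has a successor (e.g. 1 R 1).
Reflexive (axiom T): yes — every world is R-related to itself.
Transitive (axiom 4): no — 3 R 1 and 1 R 2, but not 3 R 2.
Euclidean (axiom 5): no — 3 R 1 and 3 R 5, but not 1 R 5.
So F validates K, D, T; S4 would additionally require R to be transitive. The strongest is T.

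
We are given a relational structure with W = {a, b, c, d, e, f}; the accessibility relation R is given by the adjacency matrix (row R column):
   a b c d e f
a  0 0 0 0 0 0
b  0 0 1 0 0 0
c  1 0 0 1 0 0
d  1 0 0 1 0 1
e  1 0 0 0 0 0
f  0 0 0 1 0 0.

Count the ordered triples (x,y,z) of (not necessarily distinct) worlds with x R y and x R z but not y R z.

Enumerating: (b,c,c), (c,a,a), (c,a,d), (d,a,a), (d,a,d), (d,a,f), (d,f,a), (d,f,f), (e,a,a).

9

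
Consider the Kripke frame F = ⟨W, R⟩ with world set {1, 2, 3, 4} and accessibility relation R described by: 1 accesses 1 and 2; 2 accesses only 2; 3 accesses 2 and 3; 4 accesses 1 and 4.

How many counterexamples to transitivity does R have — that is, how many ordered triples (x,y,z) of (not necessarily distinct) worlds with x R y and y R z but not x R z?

Enumerating: (4,1,2).

1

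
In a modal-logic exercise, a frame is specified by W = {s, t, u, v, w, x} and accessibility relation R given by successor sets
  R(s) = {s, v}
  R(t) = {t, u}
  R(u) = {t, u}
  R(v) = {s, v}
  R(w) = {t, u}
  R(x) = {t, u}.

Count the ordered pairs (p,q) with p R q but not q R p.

Enumerating: (w,t), (w,u), (x,t), (x,u).

4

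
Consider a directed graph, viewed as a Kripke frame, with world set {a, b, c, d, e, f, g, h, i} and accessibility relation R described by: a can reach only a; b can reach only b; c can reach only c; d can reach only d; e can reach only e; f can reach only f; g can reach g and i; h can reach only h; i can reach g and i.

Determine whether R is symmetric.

Symmetric: yes — every pair in R has its reverse in R.

Yes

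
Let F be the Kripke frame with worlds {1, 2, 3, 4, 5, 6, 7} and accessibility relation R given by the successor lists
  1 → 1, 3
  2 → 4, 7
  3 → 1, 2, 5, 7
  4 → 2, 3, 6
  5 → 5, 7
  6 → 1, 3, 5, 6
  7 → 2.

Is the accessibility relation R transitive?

No

Transitive: no — 1 R 3 and 3 R 2, but not 1 R 2.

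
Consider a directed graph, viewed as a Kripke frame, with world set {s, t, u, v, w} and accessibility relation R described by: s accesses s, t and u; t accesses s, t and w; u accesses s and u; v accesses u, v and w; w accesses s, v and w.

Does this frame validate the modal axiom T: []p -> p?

Axiom T corresponds to the accessibility relation being reflexive.
Reflexive: yes — every world is R-related to itself.

Yes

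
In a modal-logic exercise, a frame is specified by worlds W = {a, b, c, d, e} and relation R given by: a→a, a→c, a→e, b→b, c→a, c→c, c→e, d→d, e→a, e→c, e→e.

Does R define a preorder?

Yes

Reflexive: yes — every world is R-related to itself.
Transitive: yes — every two-step R-path is closed by a direct edge.
So R is a preorder.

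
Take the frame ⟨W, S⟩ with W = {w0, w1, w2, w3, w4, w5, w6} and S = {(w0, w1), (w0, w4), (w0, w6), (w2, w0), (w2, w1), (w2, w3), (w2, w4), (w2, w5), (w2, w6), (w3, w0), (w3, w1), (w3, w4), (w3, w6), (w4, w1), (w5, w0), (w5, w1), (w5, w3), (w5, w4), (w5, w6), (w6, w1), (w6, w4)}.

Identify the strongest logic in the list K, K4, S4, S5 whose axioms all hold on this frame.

K4

Transitive (axiom 4): yes — every two-step S-path is closed by a direct edge.
Reflexive (axiom T): no — w0 is not related to itself.
Euclidean (axiom 5): no — w0 S w1 and w0 S w4, but not w1 S w4.
So F validates K, K4; S4 would additionally require S to be reflexive. The strongest is K4.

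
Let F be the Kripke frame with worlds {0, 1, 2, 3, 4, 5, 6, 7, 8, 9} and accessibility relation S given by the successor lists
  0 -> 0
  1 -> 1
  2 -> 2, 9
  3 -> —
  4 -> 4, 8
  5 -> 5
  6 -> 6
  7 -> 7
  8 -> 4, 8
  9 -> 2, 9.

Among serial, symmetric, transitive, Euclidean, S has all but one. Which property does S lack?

Serial: no — 3 has no S-successor.
Symmetric: yes — every pair in S has its reverse in S.
Transitive: yes — every two-step S-path is closed by a direct edge.
Euclidean: yes — any two successors of a common world are S-related.
Only serial fails.

serial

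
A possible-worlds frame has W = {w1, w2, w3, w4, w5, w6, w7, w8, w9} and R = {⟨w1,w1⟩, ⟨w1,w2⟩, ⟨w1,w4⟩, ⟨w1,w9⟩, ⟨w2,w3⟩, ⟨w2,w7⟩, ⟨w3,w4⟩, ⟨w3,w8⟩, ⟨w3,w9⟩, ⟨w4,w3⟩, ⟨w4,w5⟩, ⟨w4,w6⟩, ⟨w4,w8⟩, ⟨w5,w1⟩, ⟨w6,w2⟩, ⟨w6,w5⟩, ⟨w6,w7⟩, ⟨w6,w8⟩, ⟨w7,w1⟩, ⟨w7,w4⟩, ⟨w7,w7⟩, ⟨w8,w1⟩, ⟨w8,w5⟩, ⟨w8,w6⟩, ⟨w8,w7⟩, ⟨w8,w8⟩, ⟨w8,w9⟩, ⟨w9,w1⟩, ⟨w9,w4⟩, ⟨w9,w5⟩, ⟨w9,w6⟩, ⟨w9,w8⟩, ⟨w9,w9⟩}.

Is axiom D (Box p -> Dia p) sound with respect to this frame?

Yes

The schema D characterises exactly the serial frames.
Serial: yes — every world has a successor (e.g. w1 R w1).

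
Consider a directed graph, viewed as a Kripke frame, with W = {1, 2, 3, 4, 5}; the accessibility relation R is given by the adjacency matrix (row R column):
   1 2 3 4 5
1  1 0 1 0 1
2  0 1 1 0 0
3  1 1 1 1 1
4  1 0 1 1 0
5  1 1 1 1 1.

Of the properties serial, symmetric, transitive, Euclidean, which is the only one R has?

Serial: yes — every world has a successor (e.g. 1 R 1).
Symmetric: no — 4 R 1 but not 1 R 4.
Transitive: no — 1 R 3 and 3 R 2, but not 1 R 2.
Euclidean: no — 3 R 1 and 3 R 2, but not 1 R 2.
Only serial holds.

serial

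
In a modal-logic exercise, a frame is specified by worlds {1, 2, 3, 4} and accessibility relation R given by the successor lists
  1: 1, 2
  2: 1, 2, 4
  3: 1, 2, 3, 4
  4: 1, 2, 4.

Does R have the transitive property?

No

Transitive: no — 1 R 2 and 2 R 4, but not 1 R 4.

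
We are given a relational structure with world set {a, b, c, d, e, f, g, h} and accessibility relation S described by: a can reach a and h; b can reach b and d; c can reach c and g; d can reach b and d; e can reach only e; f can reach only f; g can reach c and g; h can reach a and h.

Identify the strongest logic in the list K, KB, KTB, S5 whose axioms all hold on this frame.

S5

Symmetric (axiom B): yes — every pair in S has its reverse in S.
Reflexive (axiom T): yes — every world is S-related to itself.
Euclidean (axiom 5): yes — any two successors of a common world are S-related.
So F validates K, KB, KTB, S5. The strongest is S5.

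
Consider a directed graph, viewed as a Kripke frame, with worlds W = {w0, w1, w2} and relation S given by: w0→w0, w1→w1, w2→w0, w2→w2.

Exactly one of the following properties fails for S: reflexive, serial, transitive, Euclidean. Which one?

Euclidean

Reflexive: yes — every world is S-related to itself.
Serial: yes — every world has a successor (e.g. w0 S w0).
Transitive: yes — every two-step S-path is closed by a direct edge.
Euclidean: no — w2 S w0 and w2 S w2, but not w0 S w2.
Only Euclidean fails.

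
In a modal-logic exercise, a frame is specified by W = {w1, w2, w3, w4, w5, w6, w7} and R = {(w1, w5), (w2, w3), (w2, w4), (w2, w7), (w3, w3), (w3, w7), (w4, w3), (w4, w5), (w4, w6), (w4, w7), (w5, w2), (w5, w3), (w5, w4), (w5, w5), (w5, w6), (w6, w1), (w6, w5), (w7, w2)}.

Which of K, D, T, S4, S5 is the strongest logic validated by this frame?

Serial (axiom D): yes — every world has a successor (e.g. w1 R w5).
Reflexive (axiom T): no — w1 is not related to itself.
Transitive (axiom 4): no — w1 R w5 and w5 R w2, but not w1 R w2.
Euclidean (axiom 5): no — w2 R w3 and w2 R w4, but not w3 R w4.
So F validates K, D; T would additionally require R to be reflexive. The strongest is D.

D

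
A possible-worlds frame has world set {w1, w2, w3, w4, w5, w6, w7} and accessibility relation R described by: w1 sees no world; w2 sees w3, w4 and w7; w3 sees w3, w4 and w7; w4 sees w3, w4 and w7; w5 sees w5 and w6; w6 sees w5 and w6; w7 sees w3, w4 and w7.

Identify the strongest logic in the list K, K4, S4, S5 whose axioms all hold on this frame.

Transitive (axiom 4): yes — every two-step R-path is closed by a direct edge.
Reflexive (axiom T): no — w1 is not related to itself.
Euclidean (axiom 5): yes — any two successors of a common world are R-related.
So F validates K, K4; S4 would additionally require R to be reflexive. The strongest is K4.

K4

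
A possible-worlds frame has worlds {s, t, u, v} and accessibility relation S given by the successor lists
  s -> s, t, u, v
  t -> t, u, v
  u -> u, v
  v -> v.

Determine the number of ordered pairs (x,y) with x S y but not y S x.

Enumerating: (s,t), (s,u), (s,v), (t,u), (t,v), (u,v).

6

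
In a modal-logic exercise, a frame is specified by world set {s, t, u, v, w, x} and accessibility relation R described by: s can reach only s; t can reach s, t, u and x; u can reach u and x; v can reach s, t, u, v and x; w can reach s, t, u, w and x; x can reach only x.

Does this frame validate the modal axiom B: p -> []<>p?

The schema B characterises exactly the symmetric frames.
Symmetric: no — t R s but not s R t.

No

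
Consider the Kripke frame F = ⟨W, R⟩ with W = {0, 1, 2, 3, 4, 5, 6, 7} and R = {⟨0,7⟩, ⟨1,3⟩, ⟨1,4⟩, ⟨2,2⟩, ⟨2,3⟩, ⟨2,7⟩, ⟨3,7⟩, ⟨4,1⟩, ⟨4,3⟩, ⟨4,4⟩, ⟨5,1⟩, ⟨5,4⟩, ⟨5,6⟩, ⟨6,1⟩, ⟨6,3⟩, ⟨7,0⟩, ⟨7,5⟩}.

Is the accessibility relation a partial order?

Reflexive: no — 0 is not related to itself.
Transitive: no — 0 R 7 and 7 R 5, but not 0 R 5.
Antisymmetric: no — 0 R 7 and 7 R 0 with 0 ≠ 7.
So R is not a partial order.

No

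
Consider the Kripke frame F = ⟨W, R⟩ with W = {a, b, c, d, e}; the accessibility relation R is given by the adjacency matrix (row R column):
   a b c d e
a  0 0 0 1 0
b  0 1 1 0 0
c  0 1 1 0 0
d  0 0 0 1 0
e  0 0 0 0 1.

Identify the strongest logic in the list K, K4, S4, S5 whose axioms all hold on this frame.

K4

Transitive (axiom 4): yes — every two-step R-path is closed by a direct edge.
Reflexive (axiom T): no — a is not related to itself.
Euclidean (axiom 5): yes — any two successors of a common world are R-related.
So F validates K, K4; S4 would additionally require R to be reflexive. The strongest is K4.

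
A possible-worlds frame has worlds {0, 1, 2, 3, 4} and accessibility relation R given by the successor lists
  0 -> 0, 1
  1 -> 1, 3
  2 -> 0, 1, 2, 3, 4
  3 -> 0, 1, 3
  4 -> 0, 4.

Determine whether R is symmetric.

Symmetric: no — 0 R 1 but not 1 R 0.

No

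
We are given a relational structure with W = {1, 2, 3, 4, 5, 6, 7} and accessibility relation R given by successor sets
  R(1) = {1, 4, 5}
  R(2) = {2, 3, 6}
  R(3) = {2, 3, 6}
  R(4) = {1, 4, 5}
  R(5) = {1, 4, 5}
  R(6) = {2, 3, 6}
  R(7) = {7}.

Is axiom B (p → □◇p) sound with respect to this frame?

Yes

Axiom B corresponds to the accessibility relation being symmetric.
Symmetric: yes — every pair in R has its reverse in R.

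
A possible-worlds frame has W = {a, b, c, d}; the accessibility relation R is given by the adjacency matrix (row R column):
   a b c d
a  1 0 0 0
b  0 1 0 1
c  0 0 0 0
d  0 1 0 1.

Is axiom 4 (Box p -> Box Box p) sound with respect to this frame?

The schema 4 characterises exactly the transitive frames.
Transitive: yes — every two-step R-path is closed by a direct edge.

Yes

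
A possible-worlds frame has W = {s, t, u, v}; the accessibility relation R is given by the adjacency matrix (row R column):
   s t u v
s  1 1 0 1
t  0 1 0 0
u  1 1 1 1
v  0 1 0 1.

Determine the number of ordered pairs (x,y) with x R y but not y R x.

6

Enumerating: (s,t), (s,v), (u,s), (u,t), (u,v), (v,t).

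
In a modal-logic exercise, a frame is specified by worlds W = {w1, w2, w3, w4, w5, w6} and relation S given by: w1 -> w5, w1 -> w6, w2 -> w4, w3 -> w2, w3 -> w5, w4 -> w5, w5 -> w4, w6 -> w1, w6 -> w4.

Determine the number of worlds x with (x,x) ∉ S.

Enumerating: w1, w2, w3, w4, w5, w6.

6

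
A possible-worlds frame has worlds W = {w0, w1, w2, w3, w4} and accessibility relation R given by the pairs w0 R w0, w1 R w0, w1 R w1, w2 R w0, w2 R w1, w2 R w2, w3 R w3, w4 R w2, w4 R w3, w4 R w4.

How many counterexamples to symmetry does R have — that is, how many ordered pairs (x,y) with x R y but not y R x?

5

Enumerating: (w1,w0), (w2,w0), (w2,w1), (w4,w2), (w4,w3).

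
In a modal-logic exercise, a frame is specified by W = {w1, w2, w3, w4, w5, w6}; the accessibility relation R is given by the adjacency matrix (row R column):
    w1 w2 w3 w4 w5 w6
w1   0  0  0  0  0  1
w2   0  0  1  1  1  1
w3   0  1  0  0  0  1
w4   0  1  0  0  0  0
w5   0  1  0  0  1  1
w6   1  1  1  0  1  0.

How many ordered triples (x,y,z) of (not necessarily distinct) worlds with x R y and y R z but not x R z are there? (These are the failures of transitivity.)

Enumerating: (w1,w6,w1), (w1,w6,w2), (w1,w6,w3), (w1,w6,w5), (w2,w3,w2), (w2,w4,w2), (w2,w5,w2), (w2,w6,w1), (w2,w6,w2), (w3,w2,w3), (w3,w2,w4), (w3,w2,w5), … and 16 more.
Total: 28.

28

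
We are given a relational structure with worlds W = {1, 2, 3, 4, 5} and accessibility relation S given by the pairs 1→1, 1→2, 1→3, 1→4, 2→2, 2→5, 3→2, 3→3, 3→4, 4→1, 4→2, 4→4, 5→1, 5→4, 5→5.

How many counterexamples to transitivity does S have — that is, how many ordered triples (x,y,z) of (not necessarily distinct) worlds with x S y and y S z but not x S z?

10

Enumerating: (1,2,5), (2,5,1), (2,5,4), (3,2,5), (3,4,1), (4,1,3), (4,2,5), (5,1,2), (5,1,3), (5,4,2).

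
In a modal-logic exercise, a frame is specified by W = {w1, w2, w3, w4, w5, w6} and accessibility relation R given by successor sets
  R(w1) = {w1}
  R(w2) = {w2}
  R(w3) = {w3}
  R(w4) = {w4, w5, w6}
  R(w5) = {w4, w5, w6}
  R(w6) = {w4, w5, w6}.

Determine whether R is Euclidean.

Euclidean: yes — any two successors of a common world are R-related.

Yes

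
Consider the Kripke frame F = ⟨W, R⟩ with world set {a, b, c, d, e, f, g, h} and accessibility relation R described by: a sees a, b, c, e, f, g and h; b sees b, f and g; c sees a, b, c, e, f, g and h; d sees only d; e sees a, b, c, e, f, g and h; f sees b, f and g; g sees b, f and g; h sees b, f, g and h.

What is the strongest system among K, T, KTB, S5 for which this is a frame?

T

Reflexive (axiom T): yes — every world is R-related to itself.
Symmetric (axiom B): no — a R b but not b R a.
Euclidean (axiom 5): no — a R b and a R c, but not b R c.
So F validates K, T; KTB would additionally require R to be symmetric. The strongest is T.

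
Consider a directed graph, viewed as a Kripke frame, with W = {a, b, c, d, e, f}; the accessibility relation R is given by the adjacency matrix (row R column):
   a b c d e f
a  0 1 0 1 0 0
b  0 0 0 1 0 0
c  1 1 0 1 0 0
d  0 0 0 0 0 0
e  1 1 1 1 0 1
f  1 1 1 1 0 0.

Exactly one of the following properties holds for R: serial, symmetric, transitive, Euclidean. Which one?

Serial: no — d has no R-successor.
Symmetric: no — a R b but not b R a.
Transitive: yes — every two-step R-path is closed by a direct edge.
Euclidean: no — a R d and a R b, but not d R b.
Only transitive holds.

transitive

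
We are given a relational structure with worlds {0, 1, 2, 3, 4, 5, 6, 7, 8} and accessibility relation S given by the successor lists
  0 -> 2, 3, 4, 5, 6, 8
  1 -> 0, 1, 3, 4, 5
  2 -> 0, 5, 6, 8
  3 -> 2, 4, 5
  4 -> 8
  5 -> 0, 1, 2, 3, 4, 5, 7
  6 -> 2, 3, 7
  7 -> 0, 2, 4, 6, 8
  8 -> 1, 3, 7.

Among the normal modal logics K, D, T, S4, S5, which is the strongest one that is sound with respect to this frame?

D

Serial (axiom D): yes — every world has a successor (e.g. 0 S 2).
Reflexive (axiom T): no — 0 is not related to itself.
Transitive (axiom 4): no — 0 S 5 and 5 S 1, but not 0 S 1.
Euclidean (axiom 5): no — 0 S 2 and 0 S 3, but not 2 S 3.
So F validates K, D; T would additionally require S to be reflexive. The strongest is D.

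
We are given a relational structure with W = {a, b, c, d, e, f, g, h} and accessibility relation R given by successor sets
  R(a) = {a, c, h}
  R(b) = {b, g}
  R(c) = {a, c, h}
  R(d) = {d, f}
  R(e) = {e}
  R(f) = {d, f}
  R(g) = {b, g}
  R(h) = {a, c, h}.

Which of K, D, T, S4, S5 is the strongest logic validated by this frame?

Serial (axiom D): yes — every world has a successor (e.g. a R a).
Reflexive (axiom T): yes — every world is R-related to itself.
Transitive (axiom 4): yes — every two-step R-path is closed by a direct edge.
Euclidean (axiom 5): yes — any two successors of a common world are R-related.
So F validates K, D, T, S4, S5. The strongest is S5.

S5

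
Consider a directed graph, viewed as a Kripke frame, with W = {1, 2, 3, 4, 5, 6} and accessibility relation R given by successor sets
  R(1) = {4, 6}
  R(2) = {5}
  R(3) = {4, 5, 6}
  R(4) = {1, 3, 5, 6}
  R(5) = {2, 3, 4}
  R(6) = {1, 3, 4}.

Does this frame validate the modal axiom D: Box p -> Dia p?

Yes

By correspondence theory, D is valid on a frame iff R is serial.
Serial: yes — every world has a successor (e.g. 1 R 4).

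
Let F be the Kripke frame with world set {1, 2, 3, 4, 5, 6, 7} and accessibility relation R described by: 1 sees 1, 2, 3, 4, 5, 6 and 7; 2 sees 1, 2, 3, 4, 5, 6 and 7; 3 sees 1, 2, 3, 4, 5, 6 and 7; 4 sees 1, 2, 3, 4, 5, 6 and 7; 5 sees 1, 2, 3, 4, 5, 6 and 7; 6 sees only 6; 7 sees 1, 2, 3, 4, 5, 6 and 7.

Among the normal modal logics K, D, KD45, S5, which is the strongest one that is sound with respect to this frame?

D

Serial (axiom D): yes — every world has a successor (e.g. 1 R 1).
Euclidean (axiom 5): no — 1 R 6 and 1 R 2, but not 6 R 2.
Transitive (axiom 4): yes — every two-step R-path is closed by a direct edge.
Reflexive (axiom T): yes — every world is R-related to itself.
So F validates K, D; KD45 would additionally require R to be Euclidean. The strongest is D.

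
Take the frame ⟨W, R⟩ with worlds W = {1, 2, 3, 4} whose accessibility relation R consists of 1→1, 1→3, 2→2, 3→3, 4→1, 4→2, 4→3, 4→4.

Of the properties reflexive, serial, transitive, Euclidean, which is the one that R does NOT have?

Reflexive: yes — every world is R-related to itself.
Serial: yes — every world has a successor (e.g. 1 R 1).
Transitive: yes — every two-step R-path is closed by a direct edge.
Euclidean: no — 4 R 1 and 4 R 2, but not 1 R 2.
Only Euclidean fails.

Euclidean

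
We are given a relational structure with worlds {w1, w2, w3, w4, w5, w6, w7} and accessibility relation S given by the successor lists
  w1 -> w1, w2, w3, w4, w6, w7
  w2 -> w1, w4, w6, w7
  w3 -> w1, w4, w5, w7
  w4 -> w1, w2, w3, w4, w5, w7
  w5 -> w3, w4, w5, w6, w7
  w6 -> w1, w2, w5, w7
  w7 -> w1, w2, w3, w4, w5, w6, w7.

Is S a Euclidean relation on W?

No

Euclidean: no — w1 S w2 and w1 S w3, but not w2 S w3.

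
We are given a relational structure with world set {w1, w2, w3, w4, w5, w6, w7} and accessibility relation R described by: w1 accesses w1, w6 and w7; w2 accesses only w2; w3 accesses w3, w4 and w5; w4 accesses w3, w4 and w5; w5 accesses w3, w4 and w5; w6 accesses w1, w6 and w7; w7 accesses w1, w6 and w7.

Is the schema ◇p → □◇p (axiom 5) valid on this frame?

Yes

Axiom 5 corresponds to the accessibility relation being Euclidean.
Euclidean: yes — any two successors of a common world are R-related.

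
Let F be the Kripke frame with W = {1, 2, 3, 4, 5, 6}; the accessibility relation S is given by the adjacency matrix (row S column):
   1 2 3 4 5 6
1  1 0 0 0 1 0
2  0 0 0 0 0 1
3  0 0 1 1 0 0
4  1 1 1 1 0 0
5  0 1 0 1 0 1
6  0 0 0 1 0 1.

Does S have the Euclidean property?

Euclidean: no — 4 S 1 and 4 S 2, but not 1 S 2.

No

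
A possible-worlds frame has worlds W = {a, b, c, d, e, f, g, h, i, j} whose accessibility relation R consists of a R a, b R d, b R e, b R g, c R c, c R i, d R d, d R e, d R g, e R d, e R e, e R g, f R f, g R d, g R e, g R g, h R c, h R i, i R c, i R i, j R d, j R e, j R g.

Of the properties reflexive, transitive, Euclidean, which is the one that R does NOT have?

Reflexive: no — b is not related to itself.
Transitive: yes — every two-step R-path is closed by a direct edge.
Euclidean: yes — any two successors of a common world are R-related.
Only reflexive fails.

reflexive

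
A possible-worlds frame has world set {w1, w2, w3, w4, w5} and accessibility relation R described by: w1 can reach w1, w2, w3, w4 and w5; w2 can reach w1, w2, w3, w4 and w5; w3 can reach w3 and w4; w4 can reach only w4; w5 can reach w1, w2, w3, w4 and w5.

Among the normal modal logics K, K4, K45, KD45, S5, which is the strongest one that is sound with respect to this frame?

K4

Transitive (axiom 4): yes — every two-step R-path is closed by a direct edge.
Euclidean (axiom 5): no — w1 R w3 and w1 R w2, but not w3 R w2.
Serial (axiom D): yes — every world has a successor (e.g. w1 R w1).
Reflexive (axiom T): yes — every world is R-related to itself.
So F validates K, K4; K45 would additionally require R to be Euclidean. The strongest is K4.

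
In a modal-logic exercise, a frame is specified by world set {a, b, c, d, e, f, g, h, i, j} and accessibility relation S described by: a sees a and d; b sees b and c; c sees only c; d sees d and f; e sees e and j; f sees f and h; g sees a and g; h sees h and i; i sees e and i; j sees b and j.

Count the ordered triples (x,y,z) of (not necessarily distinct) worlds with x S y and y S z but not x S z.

8

Enumerating: (a,d,f), (d,f,h), (e,j,b), (f,h,i), (g,a,d), (h,i,e), (i,e,j), (j,b,c).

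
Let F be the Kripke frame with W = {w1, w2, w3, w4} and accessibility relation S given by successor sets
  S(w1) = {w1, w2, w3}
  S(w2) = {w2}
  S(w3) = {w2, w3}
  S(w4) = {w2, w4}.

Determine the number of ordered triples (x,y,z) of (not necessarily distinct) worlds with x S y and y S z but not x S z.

S is transitive; there are no such tuples.

0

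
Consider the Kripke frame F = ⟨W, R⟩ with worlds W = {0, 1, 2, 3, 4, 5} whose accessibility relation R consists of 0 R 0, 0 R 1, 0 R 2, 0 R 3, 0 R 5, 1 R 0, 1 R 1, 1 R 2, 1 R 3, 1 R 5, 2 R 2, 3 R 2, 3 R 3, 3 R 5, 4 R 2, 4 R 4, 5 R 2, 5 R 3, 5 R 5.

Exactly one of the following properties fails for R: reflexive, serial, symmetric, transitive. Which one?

symmetric

Reflexive: yes — every world is R-related to itself.
Serial: yes — every world has a successor (e.g. 0 R 0).
Symmetric: no — 0 R 2 but not 2 R 0.
Transitive: yes — every two-step R-path is closed by a direct edge.
Only symmetric fails.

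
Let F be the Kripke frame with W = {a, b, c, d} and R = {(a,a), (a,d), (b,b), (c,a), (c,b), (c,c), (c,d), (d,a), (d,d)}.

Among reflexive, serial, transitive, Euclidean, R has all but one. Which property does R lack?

Reflexive: yes — every world is R-related to itself.
Serial: yes — every world has a successor (e.g. a R a).
Transitive: yes — every two-step R-path is closed by a direct edge.
Euclidean: no — c R a and c R b, but not a R b.
Only Euclidean fails.

Euclidean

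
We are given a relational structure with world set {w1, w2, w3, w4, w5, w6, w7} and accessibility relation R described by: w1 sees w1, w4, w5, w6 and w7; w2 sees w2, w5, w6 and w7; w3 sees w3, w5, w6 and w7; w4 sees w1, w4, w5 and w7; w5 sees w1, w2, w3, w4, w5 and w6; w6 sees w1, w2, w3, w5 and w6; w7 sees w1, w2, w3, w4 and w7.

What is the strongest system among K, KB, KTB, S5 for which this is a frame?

KTB

Symmetric (axiom B): yes — every pair in R has its reverse in R.
Reflexive (axiom T): yes — every world is R-related to itself.
Euclidean (axiom 5): no — w1 R w4 and w1 R w6, but not w4 R w6.
So F validates K, KB, KTB; S5 would additionally require R to be Euclidean. The strongest is KTB.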